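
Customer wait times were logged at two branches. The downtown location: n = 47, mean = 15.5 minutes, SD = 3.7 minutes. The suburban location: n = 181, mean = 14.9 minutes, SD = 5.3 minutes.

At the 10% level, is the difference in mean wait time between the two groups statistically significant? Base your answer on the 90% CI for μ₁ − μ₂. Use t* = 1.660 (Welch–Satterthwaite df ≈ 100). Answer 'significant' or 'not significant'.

not significant

SE₁ = s₁/√n₁ = 3.7/√47 = 0.5397; SE₂ = 5.3/√181 = 0.3939.
Independent samples, unequal variances: SE_diff = √(SE₁² + SE₂²) = √(0.29127609 + 0.15515721) = 0.6682.
t* = 1.660, so margin of error = 1.660 × 0.6682 = 1.1092.
Difference in means = 15.5 − 14.9 = 0.6000.
0.6000 ± 1.1092 → (-0.5092, 1.7092).
The interval (-0.5092, 1.7092) contains 0, so the difference is not significant.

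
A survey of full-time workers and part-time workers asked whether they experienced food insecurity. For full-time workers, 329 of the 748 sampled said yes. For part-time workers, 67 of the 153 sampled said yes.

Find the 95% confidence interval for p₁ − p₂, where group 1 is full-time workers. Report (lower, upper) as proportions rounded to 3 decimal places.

(-0.084, 0.088)

First, p̂₁ = 329/748 = 0.4398; p̂₂ = 67/153 = 0.4379.
The two standard errors are √(0.4398×0.5602/748) = 0.01815 and √(0.4379×0.5621/153) = 0.04011.
Because the samples are independent, SE_diff = √(0.01815² + 0.04011²) = 0.04403.
Using z* = 1.960 for 95%, ME = 1.960 × 0.04403 = 0.08630.
p̂₁ − p̂₂ = 0.0019; interval 0.0019 ± 0.08630 gives (-0.084, 0.088).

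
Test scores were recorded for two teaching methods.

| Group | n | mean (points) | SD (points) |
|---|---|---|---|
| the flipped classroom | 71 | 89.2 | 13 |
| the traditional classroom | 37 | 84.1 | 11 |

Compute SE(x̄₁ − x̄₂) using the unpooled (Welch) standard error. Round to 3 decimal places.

Standard errors of each mean: 13/√71 = 1.5428 and 11/√37 = 1.8084.
SE(x̄₁ − x̄₂) = √(1.5428² + 1.8084²) = 2.3771 for independent samples with unequal variances.

2.377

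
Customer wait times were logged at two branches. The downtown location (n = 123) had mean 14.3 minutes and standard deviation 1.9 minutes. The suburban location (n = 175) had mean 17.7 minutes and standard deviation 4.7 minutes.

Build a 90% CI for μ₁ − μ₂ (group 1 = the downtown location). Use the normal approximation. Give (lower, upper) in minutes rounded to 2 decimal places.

Per-group SEs: s₁/√n₁ = 1.9/√123 = 0.1713, s₂/√n₂ = 4.7/√175 = 0.3553.
Unpooled SE of the difference: √(0.02934369 + 0.12623809) = 0.3944.
Margin of error = z* · SE = 1.645 × 0.3944 = 0.6488.
x̄₁ − x̄₂ = 14.3 − 17.7 = -3.4000.
CI: -3.4000 ± 0.6488 = (-4.05, -2.75).

(-4.05, -2.75)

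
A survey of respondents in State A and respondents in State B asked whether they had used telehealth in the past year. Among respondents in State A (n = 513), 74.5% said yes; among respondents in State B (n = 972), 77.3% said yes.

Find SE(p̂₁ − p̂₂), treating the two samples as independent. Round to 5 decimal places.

0.02347

Each SE is √(p̂(1−p̂)/n): √(0.7450·0.2550/513) = 0.01924 and √(0.7730·0.2270/972) = 0.01344.
SE(p̂₁ − p̂₂) = √(SE₁² + SE₂²) = √(0.0003701776 + 0.0001806336) = 0.02347, since the two samples are independent.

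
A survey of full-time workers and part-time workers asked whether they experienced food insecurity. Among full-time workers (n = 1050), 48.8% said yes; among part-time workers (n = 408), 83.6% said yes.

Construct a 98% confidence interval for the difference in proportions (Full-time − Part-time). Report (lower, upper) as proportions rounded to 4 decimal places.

SE₁ = √(p̂₁(1−p̂₁)/n₁) = √(0.4880·0.5120/1050) = 0.01543; SE₂ = √(0.8360·0.1640/408) = 0.01833.
Independent samples: SE of the difference = √(SE₁² + SE₂²) = √(0.0002380849 + 0.0003359889) = 0.02396.
z* for 98% confidence is 2.326, so the margin of error is 2.326 × 0.02396 = 0.05573.
Point estimate p̂₁ − p̂₂ = 0.4880 − 0.8360 = -0.3480.
-0.3480 ± 0.05573 → (-0.4037, -0.2923).

(-0.4037, -0.2923)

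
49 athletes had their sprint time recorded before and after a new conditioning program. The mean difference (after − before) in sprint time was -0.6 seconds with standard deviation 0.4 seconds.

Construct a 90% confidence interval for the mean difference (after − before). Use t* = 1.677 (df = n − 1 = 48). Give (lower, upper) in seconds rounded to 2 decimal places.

Paired design: SE = s_d/√n = 0.4/√49 = 0.0571.
t* = 1.677; margin of error = 1.677 × 0.0571 = 0.0958.
-0.6 ± 0.0958 → (-0.70, -0.50).

(-0.70, -0.50)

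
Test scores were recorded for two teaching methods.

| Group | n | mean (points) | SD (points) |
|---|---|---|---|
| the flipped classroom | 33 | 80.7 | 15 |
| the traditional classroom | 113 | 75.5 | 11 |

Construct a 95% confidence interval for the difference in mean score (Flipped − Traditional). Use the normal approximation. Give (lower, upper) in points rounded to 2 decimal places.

(-0.31, 10.71)

Per-group SEs: s₁/√n₁ = 15/√33 = 2.6112, s₂/√n₂ = 11/√113 = 1.0348.
Unpooled SE of the difference: √(6.81836544 + 1.07081104) = 2.8088.
Margin of error = z* · SE = 1.960 × 2.8088 = 5.5052.
x̄₁ − x̄₂ = 80.7 − 75.5 = 5.2000.
CI: 5.2000 ± 5.5052 = (-0.31, 10.71).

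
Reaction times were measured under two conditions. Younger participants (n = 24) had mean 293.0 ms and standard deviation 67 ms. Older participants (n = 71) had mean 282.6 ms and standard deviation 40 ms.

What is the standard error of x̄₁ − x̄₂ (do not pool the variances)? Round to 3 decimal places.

14.477

SE₁ = s₁/√n₁ = 67/√24 = 13.6763; SE₂ = 40/√71 = 4.7471.
Independent samples, unequal variances: SE_diff = √(SE₁² + SE₂²) = √(187.04118169 + 22.53495841) = 14.4767.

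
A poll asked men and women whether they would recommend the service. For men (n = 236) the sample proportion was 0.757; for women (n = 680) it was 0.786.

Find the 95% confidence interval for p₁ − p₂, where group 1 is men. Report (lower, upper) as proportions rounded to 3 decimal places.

(-0.092, 0.034)

SE₁ = √(p̂₁(1−p̂₁)/n₁) = √(0.7570·0.2430/236) = 0.02792; SE₂ = √(0.7860·0.2140/680) = 0.01573.
Independent samples: SE of the difference = √(SE₁² + SE₂²) = √(0.0007795264 + 0.0002474329) = 0.03205.
z* for 95% confidence is 1.960, so the margin of error is 1.960 × 0.03205 = 0.06282.
Point estimate p̂₁ − p̂₂ = 0.7570 − 0.7860 = -0.0290.
-0.0290 ± 0.06282 → (-0.092, 0.034).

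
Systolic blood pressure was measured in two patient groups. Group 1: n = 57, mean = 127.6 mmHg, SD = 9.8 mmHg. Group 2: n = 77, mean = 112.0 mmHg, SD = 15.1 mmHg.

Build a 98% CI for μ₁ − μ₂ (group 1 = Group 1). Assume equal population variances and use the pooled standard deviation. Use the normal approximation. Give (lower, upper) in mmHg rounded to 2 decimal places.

Pooled variance s_p² = [56·9.8² + 76·15.1²] / (57+77−2) = 172.0227, so s_p = 13.1157.
SE_diff = s_p·√(1/n₁ + 1/n₂) = 13.1157·√(1/57 + 1/77) = 2.2917.
z* = 2.326; margin = 2.326 × 2.2917 = 5.3305.
Difference = 127.6 − 112.0 = 15.6000.
15.6000 ± 5.3305 → (10.27, 20.93).

(10.27, 20.93)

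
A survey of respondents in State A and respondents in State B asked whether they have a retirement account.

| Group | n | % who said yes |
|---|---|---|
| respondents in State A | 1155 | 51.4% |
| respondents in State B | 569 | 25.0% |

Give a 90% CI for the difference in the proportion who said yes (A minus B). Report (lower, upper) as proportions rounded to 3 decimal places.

SE₁ = √(p̂₁(1−p̂₁)/n₁) = √(0.5140·0.4860/1155) = 0.01471; SE₂ = √(0.2500·0.7500/569) = 0.01815.
Independent samples: SE of the difference = √(SE₁² + SE₂²) = √(0.0002163841 + 0.0003294225) = 0.02336.
z* for 90% confidence is 1.645, so the margin of error is 1.645 × 0.02336 = 0.03843.
Point estimate p̂₁ − p̂₂ = 0.5140 − 0.2500 = 0.2640.
0.2640 ± 0.03843 → (0.226, 0.302).

(0.226, 0.302)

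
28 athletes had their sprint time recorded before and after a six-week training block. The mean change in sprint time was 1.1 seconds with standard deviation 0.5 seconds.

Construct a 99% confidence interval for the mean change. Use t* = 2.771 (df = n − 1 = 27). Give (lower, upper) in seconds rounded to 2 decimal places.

(0.84, 1.36)

This is a matched-pairs design, so SE = s_d/√n = 0.5/√28 = 0.0945.
Margin = 2.771 × 0.0945 = 0.2619; the interval is 1.1 ± 0.2619 = (0.84, 1.36).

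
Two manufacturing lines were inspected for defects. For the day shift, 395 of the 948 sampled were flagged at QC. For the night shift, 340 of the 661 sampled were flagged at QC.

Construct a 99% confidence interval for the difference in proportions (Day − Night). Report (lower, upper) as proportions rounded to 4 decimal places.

(-0.1626, -0.0328)

p̂₁ = 395/948 = 0.4167 and p̂₂ = 340/661 = 0.5144.
SE₁ = √(p̂₁(1−p̂₁)/n₁) = √(0.4167·0.5833/948) = 0.01601; SE₂ = √(0.5144·0.4856/661) = 0.01944.
Independent samples: SE of the difference = √(SE₁² + SE₂²) = √(0.0002563201 + 0.0003779136) = 0.02518.
z* for 99% confidence is 2.576, so the margin of error is 2.576 × 0.02518 = 0.06486.
Point estimate p̂₁ − p̂₂ = 0.4167 − 0.5144 = -0.0977.
-0.0977 ± 0.06486 → (-0.1626, -0.0328).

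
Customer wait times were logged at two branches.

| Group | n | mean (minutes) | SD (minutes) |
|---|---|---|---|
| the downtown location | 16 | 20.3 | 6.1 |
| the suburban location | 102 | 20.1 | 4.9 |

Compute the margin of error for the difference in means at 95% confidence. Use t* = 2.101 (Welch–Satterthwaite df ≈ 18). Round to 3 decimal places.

3.362

Per-group SEs: s₁/√n₁ = 6.1/√16 = 1.5250, s₂/√n₂ = 4.9/√102 = 0.4852.
Unpooled SE of the difference: √(2.325625 + 0.23541904) = 1.6003.
Margin of error = t* · SE = 2.101 × 1.6003 = 3.3622.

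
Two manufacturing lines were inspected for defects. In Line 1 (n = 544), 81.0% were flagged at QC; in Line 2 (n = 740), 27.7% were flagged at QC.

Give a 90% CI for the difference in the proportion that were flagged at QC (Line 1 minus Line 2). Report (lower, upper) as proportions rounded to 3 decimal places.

(0.494, 0.572)

SE₁ = √(p̂₁(1−p̂₁)/n₁) = √(0.8100·0.1900/544) = 0.01682; SE₂ = √(0.2770·0.7230/740) = 0.01645.
Independent samples: SE of the difference = √(SE₁² + SE₂²) = √(0.0002829124 + 0.0002706025) = 0.02353.
z* for 90% confidence is 1.645, so the margin of error is 1.645 × 0.02353 = 0.03871.
Point estimate p̂₁ − p̂₂ = 0.8100 − 0.2770 = 0.5330.
0.5330 ± 0.03871 → (0.494, 0.572).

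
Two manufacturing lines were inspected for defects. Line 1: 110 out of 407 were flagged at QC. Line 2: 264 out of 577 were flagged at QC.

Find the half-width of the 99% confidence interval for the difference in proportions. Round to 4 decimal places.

First, p̂₁ = 110/407 = 0.2703; p̂₂ = 264/577 = 0.4575.
The two standard errors are √(0.2703×0.7297/407) = 0.02201 and √(0.4575×0.5425/577) = 0.02074.
Because the samples are independent, SE_diff = √(0.02201² + 0.02074²) = 0.03024.
Using z* = 2.576 for 99%, ME = 2.576 × 0.03024 = 0.07790.

0.0779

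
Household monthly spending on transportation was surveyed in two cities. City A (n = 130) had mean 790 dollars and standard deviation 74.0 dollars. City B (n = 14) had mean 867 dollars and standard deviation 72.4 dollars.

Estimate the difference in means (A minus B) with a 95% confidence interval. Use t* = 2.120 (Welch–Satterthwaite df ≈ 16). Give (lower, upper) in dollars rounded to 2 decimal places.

Per-group SEs: s₁/√n₁ = 74.0/√130 = 6.4902, s₂/√n₂ = 72.4/√14 = 19.3497.
Unpooled SE of the difference: √(42.12269604 + 374.41089009) = 20.4092.
Margin of error = t* · SE = 2.120 × 20.4092 = 43.2675.
x̄₁ − x̄₂ = 790 − 867 = -77.0000.
CI: -77.0000 ± 43.2675 = (-120.27, -33.73).

(-120.27, -33.73)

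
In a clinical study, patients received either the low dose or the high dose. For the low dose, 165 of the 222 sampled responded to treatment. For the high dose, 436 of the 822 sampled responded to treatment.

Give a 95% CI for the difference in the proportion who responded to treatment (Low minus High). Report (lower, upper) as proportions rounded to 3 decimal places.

(0.146, 0.280)

p̂₁ = 165/222 = 0.7432 and p̂₂ = 436/822 = 0.5304.
SE₁ = √(p̂₁(1−p̂₁)/n₁) = √(0.7432·0.2568/222) = 0.02932; SE₂ = √(0.5304·0.4696/822) = 0.01741.
Independent samples: SE of the difference = √(SE₁² + SE₂²) = √(0.0008596624 + 0.0003031081) = 0.03410.
z* for 95% confidence is 1.960, so the margin of error is 1.960 × 0.03410 = 0.06684.
Point estimate p̂₁ − p̂₂ = 0.7432 − 0.5304 = 0.2128.
0.2128 ± 0.06684 → (0.146, 0.280).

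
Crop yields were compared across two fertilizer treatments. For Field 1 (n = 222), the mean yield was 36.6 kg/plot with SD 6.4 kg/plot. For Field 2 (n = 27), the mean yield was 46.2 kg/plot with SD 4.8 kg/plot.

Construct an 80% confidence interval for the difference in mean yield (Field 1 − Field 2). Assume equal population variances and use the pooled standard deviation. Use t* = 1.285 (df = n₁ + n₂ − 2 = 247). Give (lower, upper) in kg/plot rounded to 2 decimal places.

s_p = √[((n₁−1)s₁² + (n₂−1)s₂²)/(n₁+n₂−2)] = √[(221·6.4² + 26·4.8²)/247] = 6.2509.
SE = 6.2509·√(1/222 + 1/27) = 1.2740.
With t* = 1.285, margin = 1.285 × 1.2740 = 1.6371.
x̄₁ − x̄₂ = 36.6 − 46.2 = -9.6000; interval -9.6000 ± 1.6371 = (-11.24, -7.96).

(-11.24, -7.96)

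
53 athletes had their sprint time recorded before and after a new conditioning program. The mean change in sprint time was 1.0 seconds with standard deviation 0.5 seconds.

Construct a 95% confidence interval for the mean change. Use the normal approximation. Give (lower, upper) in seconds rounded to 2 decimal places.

(0.87, 1.13)

This is a matched-pairs design, so SE = s_d/√n = 0.5/√53 = 0.0687.
Margin = 1.960 × 0.0687 = 0.1347; the interval is 1.0 ± 0.1347 = (0.87, 1.13).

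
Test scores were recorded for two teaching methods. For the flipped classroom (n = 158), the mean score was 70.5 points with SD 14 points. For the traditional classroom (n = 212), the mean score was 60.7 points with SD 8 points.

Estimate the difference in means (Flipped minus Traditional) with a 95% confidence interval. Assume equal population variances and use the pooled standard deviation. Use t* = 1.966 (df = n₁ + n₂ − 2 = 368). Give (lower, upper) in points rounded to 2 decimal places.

(7.53, 12.07)

Pooled variance s_p² = [157·14² + 211·8²] / (158+212−2) = 120.3152, so s_p = 10.9688.
SE_diff = s_p·√(1/n₁ + 1/n₂) = 10.9688·√(1/158 + 1/212) = 1.1528.
t* = 1.966; margin = 1.966 × 1.1528 = 2.2664.
Difference = 70.5 − 60.7 = 9.8000.
9.8000 ± 2.2664 → (7.53, 12.07).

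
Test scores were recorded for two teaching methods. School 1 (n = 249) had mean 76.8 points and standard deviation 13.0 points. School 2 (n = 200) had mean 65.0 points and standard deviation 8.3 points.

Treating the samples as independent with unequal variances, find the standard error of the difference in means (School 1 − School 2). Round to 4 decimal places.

1.0115

Standard errors of each mean: 13.0/√249 = 0.8238 and 8.3/√200 = 0.5869.
SE(x̄₁ − x̄₂) = √(0.8238² + 0.5869²) = 1.0115 for independent samples with unequal variances.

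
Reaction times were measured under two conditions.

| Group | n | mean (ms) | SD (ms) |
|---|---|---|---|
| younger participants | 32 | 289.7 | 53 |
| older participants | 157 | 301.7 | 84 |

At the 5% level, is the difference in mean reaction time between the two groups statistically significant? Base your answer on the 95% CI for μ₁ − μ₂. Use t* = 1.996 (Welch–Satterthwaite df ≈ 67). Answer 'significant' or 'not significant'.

Standard errors of each mean: 53/√32 = 9.3692 and 84/√157 = 6.7039.
SE(x̄₁ − x̄₂) = √(9.3692² + 6.7039²) = 11.5206 for independent samples with unequal variances.
With t* = 1.996, the margin is 1.996 × 11.5206 = 22.9951.
x̄₁ − x̄₂ = 289.7 − 301.7 = -12.0000; the interval is -12.0000 ± 22.9951 = (-34.9951, 10.9951).
The interval (-34.9951, 10.9951) contains 0, so the difference is not significant.

not significant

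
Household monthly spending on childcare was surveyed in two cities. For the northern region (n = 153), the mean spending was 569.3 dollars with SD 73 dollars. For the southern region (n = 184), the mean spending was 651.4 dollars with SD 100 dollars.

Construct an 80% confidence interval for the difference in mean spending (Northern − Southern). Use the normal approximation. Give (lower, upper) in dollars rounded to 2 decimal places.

SE₁ = s₁/√n₁ = 73/√153 = 5.9017; SE₂ = 100/√184 = 7.3721.
Independent samples, unequal variances: SE_diff = √(SE₁² + SE₂²) = √(34.83006289 + 54.34785841) = 9.4434.
z* = 1.282, so margin of error = 1.282 × 9.4434 = 12.1064.
Difference in means = 569.3 − 651.4 = -82.1000.
-82.1000 ± 12.1064 → (-94.21, -69.99).

(-94.21, -69.99)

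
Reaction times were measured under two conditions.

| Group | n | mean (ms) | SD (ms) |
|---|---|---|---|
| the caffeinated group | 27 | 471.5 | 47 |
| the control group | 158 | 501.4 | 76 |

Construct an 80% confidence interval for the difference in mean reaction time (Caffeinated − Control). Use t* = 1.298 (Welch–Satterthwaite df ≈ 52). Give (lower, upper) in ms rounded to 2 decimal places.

(-44.02, -15.78)

Standard errors of each mean: 47/√27 = 9.0452 and 76/√158 = 6.0462.
SE(x̄₁ − x̄₂) = √(9.0452² + 6.0462²) = 10.8799 for independent samples with unequal variances.
With t* = 1.298, the margin is 1.298 × 10.8799 = 14.1221.
x̄₁ − x̄₂ = 471.5 − 501.4 = -29.9000; the interval is -29.9000 ± 14.1221 = (-44.02, -15.78).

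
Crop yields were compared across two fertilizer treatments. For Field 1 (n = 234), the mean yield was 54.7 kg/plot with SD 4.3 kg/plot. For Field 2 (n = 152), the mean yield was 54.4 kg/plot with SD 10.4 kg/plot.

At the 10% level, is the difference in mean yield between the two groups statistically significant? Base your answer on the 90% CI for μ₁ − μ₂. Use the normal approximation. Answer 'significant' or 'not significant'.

Per-group SEs: s₁/√n₁ = 4.3/√234 = 0.2811, s₂/√n₂ = 10.4/√152 = 0.8436.
Unpooled SE of the difference: √(0.07901721 + 0.71166096) = 0.8892.
Margin of error = z* · SE = 1.645 × 0.8892 = 1.4627.
x̄₁ − x̄₂ = 54.7 − 54.4 = 0.3000.
CI: 0.3000 ± 1.4627 = (-1.1627, 1.7627).
The interval (-1.1627, 1.7627) contains 0, so the difference is not significant.

not significant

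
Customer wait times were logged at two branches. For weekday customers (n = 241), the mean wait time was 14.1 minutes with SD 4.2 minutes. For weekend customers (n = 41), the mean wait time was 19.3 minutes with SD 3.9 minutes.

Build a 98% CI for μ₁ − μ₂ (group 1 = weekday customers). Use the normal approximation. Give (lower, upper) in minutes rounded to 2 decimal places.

Per-group SEs: s₁/√n₁ = 4.2/√241 = 0.2705, s₂/√n₂ = 3.9/√41 = 0.6091.
Unpooled SE of the difference: √(0.07317025 + 0.37100281) = 0.6665.
Margin of error = z* · SE = 2.326 × 0.6665 = 1.5503.
x̄₁ − x̄₂ = 14.1 − 19.3 = -5.2000.
CI: -5.2000 ± 1.5503 = (-6.75, -3.65).

(-6.75, -3.65)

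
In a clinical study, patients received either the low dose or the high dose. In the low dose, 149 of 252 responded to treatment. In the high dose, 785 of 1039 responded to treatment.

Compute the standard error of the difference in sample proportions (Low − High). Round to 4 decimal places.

0.0337

p̂₁ = 149/252 = 0.5913 and p̂₂ = 785/1039 = 0.7555.
SE₁ = √(p̂₁(1−p̂₁)/n₁) = √(0.5913·0.4087/252) = 0.03097; SE₂ = √(0.7555·0.2445/1039) = 0.01333.
Independent samples: SE of the difference = √(SE₁² + SE₂²) = √(0.0009591409 + 0.0001776889) = 0.03372.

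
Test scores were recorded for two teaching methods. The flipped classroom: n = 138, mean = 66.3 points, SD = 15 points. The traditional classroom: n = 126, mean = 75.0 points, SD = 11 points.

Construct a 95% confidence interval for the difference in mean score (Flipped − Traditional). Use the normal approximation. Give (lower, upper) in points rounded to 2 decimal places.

Standard errors of each mean: 15/√138 = 1.2769 and 11/√126 = 0.9800.
SE(x̄₁ − x̄₂) = √(1.2769² + 0.9800²) = 1.6096 for independent samples with unequal variances.
With z* = 1.960, the margin is 1.960 × 1.6096 = 3.1548.
x̄₁ − x̄₂ = 66.3 − 75.0 = -8.7000; the interval is -8.7000 ± 3.1548 = (-11.85, -5.55).

(-11.85, -5.55)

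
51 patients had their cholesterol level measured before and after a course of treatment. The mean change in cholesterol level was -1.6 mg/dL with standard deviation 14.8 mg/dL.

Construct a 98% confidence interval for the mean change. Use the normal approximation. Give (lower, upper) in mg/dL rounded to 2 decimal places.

This is a matched-pairs design, so SE = s_d/√n = 14.8/√51 = 2.0724.
Margin = 2.326 × 2.0724 = 4.8204; the interval is -1.6 ± 4.8204 = (-6.42, 3.22).

(-6.42, 3.22)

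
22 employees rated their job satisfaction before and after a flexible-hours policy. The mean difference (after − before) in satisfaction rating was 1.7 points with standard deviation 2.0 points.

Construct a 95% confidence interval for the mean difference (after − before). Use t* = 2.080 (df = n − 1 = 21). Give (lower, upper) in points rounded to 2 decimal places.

This is a matched-pairs design, so SE = s_d/√n = 2.0/√22 = 0.4264.
Margin = 2.080 × 0.4264 = 0.8869; the interval is 1.7 ± 0.8869 = (0.81, 2.59).

(0.81, 2.59)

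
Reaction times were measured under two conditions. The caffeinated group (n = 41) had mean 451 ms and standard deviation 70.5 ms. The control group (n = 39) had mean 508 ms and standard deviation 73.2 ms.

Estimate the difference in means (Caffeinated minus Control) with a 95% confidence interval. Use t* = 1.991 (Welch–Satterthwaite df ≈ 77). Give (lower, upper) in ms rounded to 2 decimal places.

(-89.02, -24.98)

SE₁ = s₁/√n₁ = 70.5/√41 = 11.0103; SE₂ = 73.2/√39 = 11.7214.
Independent samples, unequal variances: SE_diff = √(SE₁² + SE₂²) = √(121.22670609 + 137.39121796) = 16.0816.
t* = 1.991, so margin of error = 1.991 × 16.0816 = 32.0185.
Difference in means = 451 − 508 = -57.0000.
-57.0000 ± 32.0185 → (-89.02, -24.98).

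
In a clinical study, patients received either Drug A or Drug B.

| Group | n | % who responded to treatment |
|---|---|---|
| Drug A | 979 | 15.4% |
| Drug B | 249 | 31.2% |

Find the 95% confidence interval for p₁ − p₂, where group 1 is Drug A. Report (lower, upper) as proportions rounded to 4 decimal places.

(-0.2198, -0.0962)

SE₁ = √(p̂₁(1−p̂₁)/n₁) = √(0.1540·0.8460/979) = 0.01154; SE₂ = √(0.3120·0.6880/249) = 0.02936.
Independent samples: SE of the difference = √(SE₁² + SE₂²) = √(0.0001331716 + 0.0008620096) = 0.03155.
z* for 95% confidence is 1.960, so the margin of error is 1.960 × 0.03155 = 0.06184.
Point estimate p̂₁ − p̂₂ = 0.1540 − 0.3120 = -0.1580.
-0.1580 ± 0.06184 → (-0.2198, -0.0962).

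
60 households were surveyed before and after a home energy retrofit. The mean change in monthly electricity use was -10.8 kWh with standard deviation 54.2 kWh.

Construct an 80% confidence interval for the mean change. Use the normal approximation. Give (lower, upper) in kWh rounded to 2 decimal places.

(-19.77, -1.83)

This is a matched-pairs design, so SE = s_d/√n = 54.2/√60 = 6.9972.
Margin = 1.282 × 6.9972 = 8.9704; the interval is -10.8 ± 8.9704 = (-19.77, -1.83).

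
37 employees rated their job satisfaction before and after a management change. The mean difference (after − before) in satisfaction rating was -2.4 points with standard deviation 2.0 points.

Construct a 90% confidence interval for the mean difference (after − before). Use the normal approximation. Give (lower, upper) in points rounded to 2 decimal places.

Paired design: SE = s_d/√n = 2.0/√37 = 0.3288.
z* = 1.645; margin of error = 1.645 × 0.3288 = 0.5409.
-2.4 ± 0.5409 → (-2.94, -1.86).

(-2.94, -1.86)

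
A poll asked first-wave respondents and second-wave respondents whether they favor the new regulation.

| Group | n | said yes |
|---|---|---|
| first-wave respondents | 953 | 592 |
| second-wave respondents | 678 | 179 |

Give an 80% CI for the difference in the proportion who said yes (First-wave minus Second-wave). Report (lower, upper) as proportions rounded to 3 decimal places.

(0.328, 0.387)

Sample proportions: 592/953 = 0.6212, 179/678 = 0.2640.
Each SE is √(p̂(1−p̂)/n): √(0.6212·0.3788/953) = 0.01571 and √(0.2640·0.7360/678) = 0.01693.
SE(p̂₁ − p̂₂) = √(SE₁² + SE₂²) = √(0.0002468041 + 0.0002866249) = 0.02310, since the two samples are independent.
At 80% confidence z* = 1.282; margin = 1.282 × 0.02310 = 0.02961.
The difference is 0.6212 − 0.2640 = 0.3572, so the interval is 0.3572 ± 0.02961 = (0.328, 0.387).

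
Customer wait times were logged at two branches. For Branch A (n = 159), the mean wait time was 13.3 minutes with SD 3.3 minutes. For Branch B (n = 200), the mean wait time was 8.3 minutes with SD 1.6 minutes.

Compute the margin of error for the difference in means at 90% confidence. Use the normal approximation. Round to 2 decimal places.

Standard errors of each mean: 3.3/√159 = 0.2617 and 1.6/√200 = 0.1131.
SE(x̄₁ − x̄₂) = √(0.2617² + 0.1131²) = 0.2851 for independent samples with unequal variances.
With z* = 1.645, the margin is 1.645 × 0.2851 = 0.4690.

0.47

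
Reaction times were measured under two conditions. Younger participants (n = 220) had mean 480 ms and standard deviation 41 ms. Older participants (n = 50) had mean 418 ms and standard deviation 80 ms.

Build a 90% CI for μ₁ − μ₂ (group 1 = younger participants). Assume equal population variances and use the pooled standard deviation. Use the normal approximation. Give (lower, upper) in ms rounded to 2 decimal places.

(49.00, 75.00)

Pooled variance s_p² = [219·41² + 49·80²] / (220+50−2) = 2543.8022, so s_p = 50.4361.
SE_diff = s_p·√(1/n₁ + 1/n₂) = 50.4361·√(1/220 + 1/50) = 7.9018.
z* = 1.645; margin = 1.645 × 7.9018 = 12.9985.
Difference = 480 − 418 = 62.0000.
62.0000 ± 12.9985 → (49.00, 75.00).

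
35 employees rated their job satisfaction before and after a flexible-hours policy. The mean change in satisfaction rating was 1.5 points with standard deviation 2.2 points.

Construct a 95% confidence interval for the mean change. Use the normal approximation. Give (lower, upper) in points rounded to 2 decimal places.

This is a matched-pairs design, so SE = s_d/√n = 2.2/√35 = 0.3719.
Margin = 1.960 × 0.3719 = 0.7289; the interval is 1.5 ± 0.7289 = (0.77, 2.23).

(0.77, 2.23)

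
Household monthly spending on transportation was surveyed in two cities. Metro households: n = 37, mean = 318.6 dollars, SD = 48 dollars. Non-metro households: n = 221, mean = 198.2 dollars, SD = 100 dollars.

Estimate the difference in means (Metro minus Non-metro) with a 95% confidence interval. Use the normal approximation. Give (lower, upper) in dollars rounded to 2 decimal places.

(100.08, 140.72)

Standard errors of each mean: 48/√37 = 7.8912 and 100/√221 = 6.7267.
SE(x̄₁ − x̄₂) = √(7.8912² + 6.7267²) = 10.3692 for independent samples with unequal variances.
With z* = 1.960, the margin is 1.960 × 10.3692 = 20.3236.
x̄₁ − x̄₂ = 318.6 − 198.2 = 120.4000; the interval is 120.4000 ± 20.3236 = (100.08, 140.72).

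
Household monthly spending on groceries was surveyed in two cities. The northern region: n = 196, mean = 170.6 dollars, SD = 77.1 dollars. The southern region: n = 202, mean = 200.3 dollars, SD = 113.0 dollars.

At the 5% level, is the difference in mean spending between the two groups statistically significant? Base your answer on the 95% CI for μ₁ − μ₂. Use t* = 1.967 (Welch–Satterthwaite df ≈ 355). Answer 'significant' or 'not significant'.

significant

SE₁ = s₁/√n₁ = 77.1/√196 = 5.5071; SE₂ = 113.0/√202 = 7.9507.
Independent samples, unequal variances: SE_diff = √(SE₁² + SE₂²) = √(30.32815041 + 63.21363049) = 9.6717.
t* = 1.967, so margin of error = 1.967 × 9.6717 = 19.0242.
Difference in means = 170.6 − 200.3 = -29.7000.
-29.7000 ± 19.0242 → (-48.7242, -10.6758).
The interval (-48.7242, -10.6758) does not contain 0, so the difference is significant.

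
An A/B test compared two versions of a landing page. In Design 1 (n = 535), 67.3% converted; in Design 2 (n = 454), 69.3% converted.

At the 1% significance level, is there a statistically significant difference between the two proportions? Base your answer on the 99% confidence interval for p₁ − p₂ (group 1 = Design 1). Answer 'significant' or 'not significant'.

not significant

Each SE is √(p̂(1−p̂)/n): √(0.6730·0.3270/535) = 0.02028 and √(0.6930·0.3070/454) = 0.02165.
SE(p̂₁ − p̂₂) = √(SE₁² + SE₂²) = √(0.0004112784 + 0.0004687225) = 0.02966, since the two samples are independent.
At 99% confidence z* = 2.576; margin = 2.576 × 0.02966 = 0.07640.
The difference is 0.6730 − 0.6930 = -0.0200, so the interval is -0.0200 ± 0.07640 = (-0.09640, 0.05640).
The interval (-0.09640, 0.05640) contains 0, so the difference is not significant.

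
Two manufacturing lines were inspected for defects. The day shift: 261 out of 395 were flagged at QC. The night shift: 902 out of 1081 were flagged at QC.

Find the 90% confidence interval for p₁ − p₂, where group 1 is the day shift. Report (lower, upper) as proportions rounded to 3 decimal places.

Sample proportions: 261/395 = 0.6608, 902/1081 = 0.8344.
Each SE is √(p̂(1−p̂)/n): √(0.6608·0.3392/395) = 0.02382 and √(0.8344·0.1656/1081) = 0.01131.
SE(p̂₁ − p̂₂) = √(SE₁² + SE₂²) = √(0.0005673924 + 0.0001279161) = 0.02637, since the two samples are independent.
At 90% confidence z* = 1.645; margin = 1.645 × 0.02637 = 0.04338.
The difference is 0.6608 − 0.8344 = -0.1736, so the interval is -0.1736 ± 0.04338 = (-0.217, -0.130).

(-0.217, -0.130)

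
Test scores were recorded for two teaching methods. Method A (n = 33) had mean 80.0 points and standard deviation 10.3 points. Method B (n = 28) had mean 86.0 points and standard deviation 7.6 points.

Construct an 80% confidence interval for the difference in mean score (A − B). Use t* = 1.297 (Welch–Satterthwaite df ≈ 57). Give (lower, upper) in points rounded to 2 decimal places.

Per-group SEs: s₁/√n₁ = 10.3/√33 = 1.7930, s₂/√n₂ = 7.6/√28 = 1.4363.
Unpooled SE of the difference: √(3.214849 + 2.06295769) = 2.2973.
Margin of error = t* · SE = 1.297 × 2.2973 = 2.9796.
x̄₁ − x̄₂ = 80.0 − 86.0 = -6.0000.
CI: -6.0000 ± 2.9796 = (-8.98, -3.02).

(-8.98, -3.02)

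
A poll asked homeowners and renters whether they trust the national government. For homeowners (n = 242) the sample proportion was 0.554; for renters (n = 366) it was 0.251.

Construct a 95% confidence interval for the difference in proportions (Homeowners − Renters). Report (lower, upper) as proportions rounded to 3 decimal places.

(0.226, 0.380)

Each SE is √(p̂(1−p̂)/n): √(0.5540·0.4460/242) = 0.03195 and √(0.2510·0.7490/366) = 0.02266.
SE(p̂₁ − p̂₂) = √(SE₁² + SE₂²) = √(0.0010208025 + 0.0005134756) = 0.03917, since the two samples are independent.
At 95% confidence z* = 1.960; margin = 1.960 × 0.03917 = 0.07677.
The difference is 0.5540 − 0.2510 = 0.3030, so the interval is 0.3030 ± 0.07677 = (0.226, 0.380).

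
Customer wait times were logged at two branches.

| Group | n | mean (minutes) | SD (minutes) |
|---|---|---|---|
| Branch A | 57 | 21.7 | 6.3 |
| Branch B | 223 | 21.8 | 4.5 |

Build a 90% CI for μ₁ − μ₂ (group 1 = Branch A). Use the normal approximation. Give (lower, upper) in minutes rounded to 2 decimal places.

(-1.56, 1.36)

Standard errors of each mean: 6.3/√57 = 0.8345 and 4.5/√223 = 0.3013.
SE(x̄₁ − x̄₂) = √(0.8345² + 0.3013²) = 0.8872 for independent samples with unequal variances.
With z* = 1.645, the margin is 1.645 × 0.8872 = 1.4594.
x̄₁ − x̄₂ = 21.7 − 21.8 = -0.1000; the interval is -0.1000 ± 1.4594 = (-1.56, 1.36).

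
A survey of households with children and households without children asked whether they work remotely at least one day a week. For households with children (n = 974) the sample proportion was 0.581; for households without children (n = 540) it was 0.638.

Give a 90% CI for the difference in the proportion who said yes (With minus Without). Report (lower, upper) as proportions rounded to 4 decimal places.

SE₁ = √(p̂₁(1−p̂₁)/n₁) = √(0.5810·0.4190/974) = 0.01581; SE₂ = √(0.6380·0.3620/540) = 0.02068.
Independent samples: SE of the difference = √(SE₁² + SE₂²) = √(0.0002499561 + 0.0004276624) = 0.02603.
z* for 90% confidence is 1.645, so the margin of error is 1.645 × 0.02603 = 0.04282.
Point estimate p̂₁ − p̂₂ = 0.5810 − 0.6380 = -0.0570.
-0.0570 ± 0.04282 → (-0.0998, -0.0142).

(-0.0998, -0.0142)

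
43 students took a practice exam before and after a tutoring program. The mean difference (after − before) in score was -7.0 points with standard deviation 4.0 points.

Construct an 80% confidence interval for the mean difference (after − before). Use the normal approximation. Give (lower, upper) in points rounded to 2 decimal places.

Paired design: SE = s_d/√n = 4.0/√43 = 0.6100.
z* = 1.282; margin of error = 1.282 × 0.6100 = 0.7820.
-7.0 ± 0.7820 → (-7.78, -6.22).

(-7.78, -6.22)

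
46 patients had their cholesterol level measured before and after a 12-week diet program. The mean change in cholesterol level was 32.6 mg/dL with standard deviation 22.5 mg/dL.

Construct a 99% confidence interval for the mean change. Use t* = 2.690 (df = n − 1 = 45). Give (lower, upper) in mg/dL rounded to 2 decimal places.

This is a matched-pairs design, so SE = s_d/√n = 22.5/√46 = 3.3174.
Margin = 2.690 × 3.3174 = 8.9238; the interval is 32.6 ± 8.9238 = (23.68, 41.52).

(23.68, 41.52)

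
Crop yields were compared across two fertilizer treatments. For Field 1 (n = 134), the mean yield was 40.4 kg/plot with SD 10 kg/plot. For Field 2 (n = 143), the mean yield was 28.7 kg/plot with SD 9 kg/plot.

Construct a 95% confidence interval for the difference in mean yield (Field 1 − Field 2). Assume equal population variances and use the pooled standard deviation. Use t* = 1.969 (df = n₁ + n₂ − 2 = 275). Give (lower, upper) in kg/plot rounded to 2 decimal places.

Pooled variance s_p² = [133·10² + 142·9²] / (134+143−2) = 90.1891, so s_p = 9.4968.
SE_diff = s_p·√(1/n₁ + 1/n₂) = 9.4968·√(1/134 + 1/143) = 1.1418.
t* = 1.969; margin = 1.969 × 1.1418 = 2.2482.
Difference = 40.4 − 28.7 = 11.7000.
11.7000 ± 2.2482 → (9.45, 13.95).

(9.45, 13.95)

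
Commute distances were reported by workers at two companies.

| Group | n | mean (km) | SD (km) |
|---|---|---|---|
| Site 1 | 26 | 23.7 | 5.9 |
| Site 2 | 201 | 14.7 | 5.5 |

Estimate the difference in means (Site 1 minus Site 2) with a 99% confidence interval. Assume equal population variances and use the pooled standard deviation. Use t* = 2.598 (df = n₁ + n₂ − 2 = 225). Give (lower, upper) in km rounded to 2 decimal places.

Pooled variance s_p² = [25·5.9² + 200·5.5²] / (26+201−2) = 30.7567, so s_p = 5.5459.
SE_diff = s_p·√(1/n₁ + 1/n₂) = 5.5459·√(1/26 + 1/201) = 1.1558.
t* = 2.598; margin = 2.598 × 1.1558 = 3.0028.
Difference = 23.7 − 14.7 = 9.0000.
9.0000 ± 3.0028 → (6.00, 12.00).

(6.00, 12.00)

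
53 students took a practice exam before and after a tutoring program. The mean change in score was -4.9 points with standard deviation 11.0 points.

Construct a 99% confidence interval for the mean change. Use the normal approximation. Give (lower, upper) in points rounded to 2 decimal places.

Paired design: SE = s_d/√n = 11.0/√53 = 1.5110.
z* = 2.576; margin of error = 2.576 × 1.5110 = 3.8923.
-4.9 ± 3.8923 → (-8.79, -1.01).

(-8.79, -1.01)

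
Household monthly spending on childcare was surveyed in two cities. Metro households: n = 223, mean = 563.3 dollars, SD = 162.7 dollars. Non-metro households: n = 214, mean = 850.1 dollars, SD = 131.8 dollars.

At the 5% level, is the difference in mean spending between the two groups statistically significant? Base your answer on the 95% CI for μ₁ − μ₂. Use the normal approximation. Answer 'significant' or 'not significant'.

significant

Standard errors of each mean: 162.7/√223 = 10.8952 and 131.8/√214 = 9.0097.
SE(x̄₁ − x̄₂) = √(10.8952² + 9.0097²) = 14.1379 for independent samples with unequal variances.
With z* = 1.960, the margin is 1.960 × 14.1379 = 27.7103.
x̄₁ − x̄₂ = 563.3 − 850.1 = -286.8000; the interval is -286.8000 ± 27.7103 = (-314.5103, -259.0897).
The interval (-314.5103, -259.0897) does not contain 0, so the difference is significant.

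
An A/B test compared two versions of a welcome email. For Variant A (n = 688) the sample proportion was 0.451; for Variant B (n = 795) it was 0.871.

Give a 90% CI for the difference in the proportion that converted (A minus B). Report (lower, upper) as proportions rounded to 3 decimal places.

(-0.457, -0.383)

SE₁ = √(p̂₁(1−p̂₁)/n₁) = √(0.4510·0.5490/688) = 0.01897; SE₂ = √(0.8710·0.1290/795) = 0.01189.
Independent samples: SE of the difference = √(SE₁² + SE₂²) = √(0.0003598609 + 0.0001413721) = 0.02239.
z* for 90% confidence is 1.645, so the margin of error is 1.645 × 0.02239 = 0.03683.
Point estimate p̂₁ − p̂₂ = 0.4510 − 0.8710 = -0.4200.
-0.4200 ± 0.03683 → (-0.457, -0.383).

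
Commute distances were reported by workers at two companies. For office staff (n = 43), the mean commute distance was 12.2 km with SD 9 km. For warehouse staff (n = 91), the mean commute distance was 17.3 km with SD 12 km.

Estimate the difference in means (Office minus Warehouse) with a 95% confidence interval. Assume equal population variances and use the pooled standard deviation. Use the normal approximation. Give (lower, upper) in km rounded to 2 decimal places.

(-9.14, -1.06)

s_p = √[((n₁−1)s₁² + (n₂−1)s₂²)/(n₁+n₂−2)] = √[(42·9² + 90·12²)/132] = 11.1335.
SE = 11.1335·√(1/43 + 1/91) = 2.0603.
With z* = 1.960, margin = 1.960 × 2.0603 = 4.0382.
x̄₁ − x̄₂ = 12.2 − 17.3 = -5.1000; interval -5.1000 ± 4.0382 = (-9.14, -1.06).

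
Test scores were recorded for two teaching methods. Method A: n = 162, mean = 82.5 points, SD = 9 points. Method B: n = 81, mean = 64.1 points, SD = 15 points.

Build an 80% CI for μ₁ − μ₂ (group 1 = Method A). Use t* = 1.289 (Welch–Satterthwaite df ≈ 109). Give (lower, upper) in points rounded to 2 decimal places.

Standard errors of each mean: 9/√162 = 0.7071 and 15/√81 = 1.6667.
SE(x̄₁ − x̄₂) = √(0.7071² + 1.6667²) = 1.8105 for independent samples with unequal variances.
With t* = 1.289, the margin is 1.289 × 1.8105 = 2.3337.
x̄₁ − x̄₂ = 82.5 − 64.1 = 18.4000; the interval is 18.4000 ± 2.3337 = (16.07, 20.73).

(16.07, 20.73)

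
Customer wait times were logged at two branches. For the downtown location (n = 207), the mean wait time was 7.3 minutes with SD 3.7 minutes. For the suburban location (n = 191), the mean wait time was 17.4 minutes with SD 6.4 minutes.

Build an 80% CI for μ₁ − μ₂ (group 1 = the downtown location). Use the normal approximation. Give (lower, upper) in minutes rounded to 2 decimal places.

Standard errors of each mean: 3.7/√207 = 0.2572 and 6.4/√191 = 0.4631.
SE(x̄₁ − x̄₂) = √(0.2572² + 0.4631²) = 0.5297 for independent samples with unequal variances.
With z* = 1.282, the margin is 1.282 × 0.5297 = 0.6791.
x̄₁ − x̄₂ = 7.3 − 17.4 = -10.1000; the interval is -10.1000 ± 0.6791 = (-10.78, -9.42).

(-10.78, -9.42)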